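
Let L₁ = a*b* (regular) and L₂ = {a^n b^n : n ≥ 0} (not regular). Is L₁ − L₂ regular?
No — L₁ − L₂ is not regular.

a*b* − {a^n b^n} = {a^n b^m : n ≠ m}. If this were regular, then its complement intersected with a*b*, namely {a^n b^n : n ≥ 0}, would be regular too (closure under complement and intersection) — contradiction. So L₁ − L₂ is not regular.

Note that the bare facts "L₁ regular, L₂ non-regular" do not settle the question by themselves: the closure of regular languages under ∪, ∩, complement and difference applies only when BOTH operands are regular. With a non-regular operand the result can come out regular or non-regular depending on the specific languages, so one has to work out L₁ − L₂ for this particular pair, as above.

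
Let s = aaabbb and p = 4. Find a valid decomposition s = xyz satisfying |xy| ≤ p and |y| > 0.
x = '', y = 'aa', z = 'abbb'

For s = aaabbb and p = 4, one valid decomposition is:
- x = '' (length 0)
- y = 'aa' (length 2)
- z = 'abbb' (length 4)

Verification:
- xyz = '' + 'aa' + 'abbb' = aaabbb ✓
- |xy| = 2 ≤ 4 ✓
- |y| = 2 > 0 ✓

All pumping lemma constraints are satisfied.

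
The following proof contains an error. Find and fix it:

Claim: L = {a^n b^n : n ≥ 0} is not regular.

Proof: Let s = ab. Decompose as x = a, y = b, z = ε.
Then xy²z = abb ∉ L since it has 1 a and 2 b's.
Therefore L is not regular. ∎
Error: The string s = ab might be shorter than the pumping length p.

Correction: Choose s = a^p b^p to ensure |s| ≥ p. Also, the decomposition is wrong: with |xy| ≤ p, y cannot include b's when s starts with p a's.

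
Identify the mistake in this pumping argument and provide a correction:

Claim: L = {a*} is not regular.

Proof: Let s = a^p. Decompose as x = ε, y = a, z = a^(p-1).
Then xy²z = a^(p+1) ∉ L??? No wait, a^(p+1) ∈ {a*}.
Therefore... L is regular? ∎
Error: The proof attempts to show a*  is not regular, but a* IS regular!

Correction: a* is a regular language (recognized by a simple DFA with one accepting state and self-loop on 'a'). The pumping lemma can only prove non-regularity, not regularity. For regular languages, pumping always works.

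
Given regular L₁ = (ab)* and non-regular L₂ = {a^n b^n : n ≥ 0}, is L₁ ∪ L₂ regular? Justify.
No — L₁ ∪ L₂ is not regular.

Let U = (ab)* ∪ {a^n b^n}. If U were regular, then U ∩ aa*bb* would be regular (closure under intersection with a regular language). But (ab)* ∩ aa*bb* = {ab} and {a^n b^n} ∩ aa*bb* = {a^n b^n : n ≥ 1}, so U ∩ aa*bb* = {a^n b^n : n ≥ 1}, which is not regular. Hence U is not regular.

Note that the bare facts "L₁ regular, L₂ non-regular" do not settle the question by themselves: the closure of regular languages under ∪, ∩, complement and difference applies only when BOTH operands are regular. With a non-regular operand the result can come out regular or non-regular depending on the specific languages, so one has to work out L₁ ∪ L₂ for this particular pair, as above.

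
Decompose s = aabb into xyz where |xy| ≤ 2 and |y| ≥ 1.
x = '', y = 'a', z = 'abb'

For s = aabb and p = 2, one valid decomposition is:
- x = '' (length 0)
- y = 'a' (length 1)
- z = 'abb' (length 3)

Verification:
- xyz = '' + 'a' + 'abb' = aabb ✓
- |xy| = 1 ≤ 2 ✓
- |y| = 1 > 0 ✓

All pumping lemma constraints are satisfied.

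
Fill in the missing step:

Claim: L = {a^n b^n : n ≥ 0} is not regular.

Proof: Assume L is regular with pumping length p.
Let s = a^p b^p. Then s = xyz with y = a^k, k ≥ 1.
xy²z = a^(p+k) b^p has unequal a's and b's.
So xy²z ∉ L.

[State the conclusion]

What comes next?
This contradicts the pumping lemma for regular languages,
which guarantees xy^i z ∈ L for all i ≥ 0.

Since our assumption that L is regular leads to a contradiction,
we conclude that L = {a^n b^n : n ≥ 0} is NOT regular. ∎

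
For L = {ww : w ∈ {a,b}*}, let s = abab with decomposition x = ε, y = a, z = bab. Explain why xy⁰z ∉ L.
xy⁰z = bab ∉ L

Pumping with i = 0 replaces y = a by y⁰ = ε:
- Original: s = xyz = abab; abab splits into halves ab · ab, which are equal, so it is in L (w = ab)
- Pumped: xy⁰z = ε · ε · bab = bab
- bab has odd length 3, so it cannot be written as ww and is not in L

The pumping lemma would require xy⁰z ∈ L, so this decomposition yields a contradiction.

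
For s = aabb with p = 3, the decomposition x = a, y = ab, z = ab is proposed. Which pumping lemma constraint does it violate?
Violated: xyz = s

The decomposition x = a, y = ab, z = ab for s = aabb with p = 3
violates the constraint: xyz = s

xyz = 'a' + 'ab' + 'ab' = 'aabab' ≠ 'aabb' = s. The decomposition doesn't reconstruct s.

Pumping lemma constraints:
1. xyz = s (decomposition is valid)
2. |xy| ≤ p
3. |y| > 0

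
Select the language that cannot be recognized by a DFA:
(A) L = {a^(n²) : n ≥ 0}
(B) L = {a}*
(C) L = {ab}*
(A) {a^(n²) : n ≥ 0}

(A) L = {a^(n²) : n ≥ 0} is NOT regular.

The pumping lemma can be used to prove this:
After pumping, length is no longer a perfect square

The other languages are regular because they can be recognized by finite automata.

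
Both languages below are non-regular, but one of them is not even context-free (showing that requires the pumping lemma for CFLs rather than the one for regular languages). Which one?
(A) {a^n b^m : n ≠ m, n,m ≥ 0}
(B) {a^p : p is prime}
(B) {a^p : p is prime}

(B) {a^p : p is prime} requires the CFL pumping lemma.

- {a^n b^m : n ≠ m, n,m ≥ 0} is context-free (but not regular)
  • Can be shown non-regular with the regular pumping lemma
  • After pumping a's, we can make n = m

- {a^p : p is prime} is NOT context-free
  • Requires the CFL pumping lemma to prove
  • The CFL pumping lemma also fails because prime gaps are unbounded

The CFL pumping lemma is "stronger" in that it can prove non-membership
in the larger class of context-free languages.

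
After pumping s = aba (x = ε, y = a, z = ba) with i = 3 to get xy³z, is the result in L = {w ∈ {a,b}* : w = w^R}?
No

xy³z = ε · aaa · ba = aaaba.
aaaba reversed is abaaa ≠ aaaba, so it is not a palindrome and is not in L.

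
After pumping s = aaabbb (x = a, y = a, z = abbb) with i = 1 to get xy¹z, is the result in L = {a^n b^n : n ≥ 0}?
Yes

xy¹z = a · a · abbb = aaabbb.
aaabbb = a^3 b^3 has equal counts (3 = 3), so it is in L.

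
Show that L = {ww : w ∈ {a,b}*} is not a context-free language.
Assume for contradiction that L is context-free, and let p ≥ 1 be the pumping length given by the pumping lemma for CFLs.
Choose s = a^p b^p a^p b^p. Then s ∈ L (take w = a^p b^p) and |s| = 4p ≥ p.
By the CFL pumping lemma, s = uvxyz for some u, v, x, y, z with |vxy| ≤ p, |vy| ≥ 1, and uv^i xy^i z ∈ L for every i ≥ 0.

Write s as four blocks A₁ B₁ A₂ B₂ with A₁ = A₂ = a^p and B₁ = B₂ = b^p. Since |vxy| ≤ p, the window vxy lies inside at most two adjacent blocks. Take i = 0 and let t = uxz, so |t| = 4p − |vy| with 1 ≤ |vy| ≤ p. If |t| is odd, t ∉ L immediately, so assume |vy| is even (hence |vy| ≥ 2) and |t|/2 = 2p − |vy|/2, which satisfies p ≤ |t|/2 ≤ 2p − 1.

Case 1 (vxy inside A₁B₁): t = a^(p−j) b^(p−l) a^p b^p with j + l = |vy|. The second half of t has length < 2p, so it is a suffix of the trailing a^p b^p and ends in b; the first half is a^(p−j) b^(p−l) a^((j+l)/2), which ends in a because (j+l)/2 ≥ 1. The halves differ, so t ∉ L.

Case 2 (vxy inside B₁A₂, straddling the middle): t = a^p b^(p−j) a^(p−l) b^p with j + l = |vy|. If t = ww, then w is a prefix of t of length ≥ p, so w begins with a^p; and w is a suffix of t of length ≥ p, so w ends with b^p. That forces |w| ≥ 2p, contradicting |w| = |t|/2 ≤ 2p − 1. So t ∉ L.

Case 3 (vxy inside A₂B₂): t = a^p b^p a^(p−j) b^(p−l) with j + l = |vy|. The first half of t is a prefix of a^p b^p, so it begins with a; the second half is b^((j+l)/2) a^(p−j) b^(p−l), which begins with b. The halves differ, so t ∉ L.

In every case uv⁰xy⁰z = uxz ∉ L.

This contradicts the CFL pumping lemma, which requires uv^i xy^i z ∈ L for all i ≥ 0.
Hence L = {ww : w ∈ {a,b}*} is not context-free. ∎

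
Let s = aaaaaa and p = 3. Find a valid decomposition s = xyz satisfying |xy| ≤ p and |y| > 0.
x = 'aa', y = 'a', z = 'aaa'

For s = aaaaaa and p = 3, one valid decomposition is:
- x = 'aa' (length 2)
- y = 'a' (length 1)
- z = 'aaa' (length 3)

Verification:
- xyz = 'aa' + 'a' + 'aaa' = aaaaaa ✓
- |xy| = 3 ≤ 3 ✓
- |y| = 1 > 0 ✓

All pumping lemma constraints are satisfied.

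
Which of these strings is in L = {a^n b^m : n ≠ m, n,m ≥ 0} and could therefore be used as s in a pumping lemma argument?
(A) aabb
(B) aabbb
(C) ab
(B) aabbb

The pumping lemma is applied to a string s that lies in L, so first check membership of each option:
- (A) aabb = a^2 b^2 has n = m = 2, so it is not in L ✗
- (B) aabbb = a^2 b^3 with 2 ≠ 3, so it is in L ✓
- (C) ab = a^1 b^1 has n = m = 1, so it is not in L ✗

Only (B) aabbb is in L, so it is the only candidate that could play the role of s.
(In a complete proof one picks s in terms of the pumping length p so that |s| ≥ p is guaranteed; a fixed string like aabbb illustrates the shape of such an s.)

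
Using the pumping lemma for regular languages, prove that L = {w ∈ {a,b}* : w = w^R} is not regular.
Assume for contradiction that L is regular, and let p ≥ 1 be the pumping length given by the pumping lemma.
Choose s = a^p b a^p. Then s ∈ L (it reads the same in both directions) and |s| = 2p + 1 ≥ p.
By the pumping lemma, s = xyz for some x, y, z with |xy| ≤ p, |y| ≥ 1, and xy^i z ∈ L for every i ≥ 0.
Since |xy| ≤ p and the first p symbols of s are all a's, y = a^k for some k with 1 ≤ k ≤ p.

Take i = 0: xy⁰z = a^(p − k) b a^p.
Its reversal is a^p b a^(p − k). These differ because the block of a's before the unique b has length p − k in one and p in the other, and p − k ≠ p since k ≥ 1. So xy⁰z is not a palindrome, i.e. xy⁰z ∉ L.

This contradicts the pumping lemma, which requires xy^i z ∈ L for all i ≥ 0.
Hence L = {w ∈ {a,b}* : w = w^R} is not regular. ∎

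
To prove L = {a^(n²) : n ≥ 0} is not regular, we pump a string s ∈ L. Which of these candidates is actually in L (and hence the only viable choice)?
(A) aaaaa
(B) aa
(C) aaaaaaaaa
(C) aaaaaaaaa

The pumping lemma is applied to a string s that lies in L, so first check membership of each option:
- (A) aaaaa has length 5, strictly between 2² = 4 and 3² = 9, so it is not in L ✗
- (B) aa has length 2, strictly between 1² = 1 and 2² = 4, so it is not in L ✗
- (C) aaaaaaaaa has length 9 = 3², a perfect square, so it is in L ✓

Only (C) aaaaaaaaa is in L, so it is the only candidate that could play the role of s.
(In a complete proof one picks s in terms of the pumping length p so that |s| ≥ p is guaranteed; a fixed string like aaaaaaaaa illustrates the shape of such an s.)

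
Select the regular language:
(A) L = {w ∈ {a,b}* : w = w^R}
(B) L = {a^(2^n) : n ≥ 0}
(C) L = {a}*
(C) {a}*

(C) L = {a}* is regular.

This can be recognized by a finite automaton (DFA/NFA).
Regular expressions like {a}* define regular languages.

The other choices are not regular:
- {w ∈ {a,b}* : w = w^R}: After pumping, the string is no longer symmetric
- {a^(2^n) : n ≥ 0}: After pumping, length is no longer a power of 2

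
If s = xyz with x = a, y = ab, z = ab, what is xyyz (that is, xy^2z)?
aababab

Given x = 'a', y = 'ab', z = 'ab' and i = 2:

xy^2z = x + y·y·...·y (2 times) + z
       = 'a' + 'ab'^2 + 'ab'
       = 'a' + 'abab' + 'ab'
       = 'aababab'

The pumped string is 'aababab' with length 7.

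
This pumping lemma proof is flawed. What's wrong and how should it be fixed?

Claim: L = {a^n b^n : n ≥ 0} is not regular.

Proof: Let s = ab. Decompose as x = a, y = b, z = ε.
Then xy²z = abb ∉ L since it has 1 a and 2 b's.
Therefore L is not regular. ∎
Error: The string s = ab might be shorter than the pumping length p.

Correction: Choose s = a^p b^p to ensure |s| ≥ p. Also, the decomposition is wrong: with |xy| ≤ p, y cannot include b's when s starts with p a's.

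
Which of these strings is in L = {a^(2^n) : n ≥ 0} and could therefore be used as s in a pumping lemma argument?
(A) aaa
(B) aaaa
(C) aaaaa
(B) aaaa

The pumping lemma is applied to a string s that lies in L, so first check membership of each option:
- (A) aaa has length 3, strictly between 2^1 = 2 and 2^2 = 4, so it is not in L ✗
- (B) aaaa has length 4 = 2^2, so it is in L ✓
- (C) aaaaa has length 5, strictly between 2^2 = 4 and 2^3 = 8, so it is not in L ✗

Only (B) aaaa is in L, so it is the only candidate that could play the role of s.
(In a complete proof one picks s in terms of the pumping length p so that |s| ≥ p is guaranteed; a fixed string like aaaa illustrates the shape of such an s.)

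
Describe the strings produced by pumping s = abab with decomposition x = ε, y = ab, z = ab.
{xy^i z : i ≥ 0} = {(ab)^(i+1) : i ≥ 0} = {ab, abab, ababab, ...}

With x = ε, y = ab, z = ab: Pumping 'ab' gives strings of alternating a's and b's.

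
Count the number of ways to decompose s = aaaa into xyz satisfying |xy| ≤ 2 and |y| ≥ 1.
3

For s = 'aaaa' with pumping length p = 2:

Constraints: |xy| ≤ 2, |y| > 0

Valid decompositions (|xy| ≤ p, |y| ≥ 1):
  • x='', y='a', z='aaa'
  • x='a', y='a', z='aa'
  • x='', y='aa', z='aa'

Total count: 3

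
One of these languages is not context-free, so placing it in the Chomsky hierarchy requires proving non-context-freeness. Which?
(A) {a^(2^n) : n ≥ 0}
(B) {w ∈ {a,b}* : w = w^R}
(A) {a^(2^n) : n ≥ 0}

(A) {a^(2^n) : n ≥ 0} requires the CFL pumping lemma.

- {w ∈ {a,b}* : w = w^R} is context-free (but not regular)
  • Can be shown non-regular with the regular pumping lemma
  • After pumping, the string is no longer symmetric

- {a^(2^n) : n ≥ 0} is NOT context-free
  • Requires the CFL pumping lemma to prove
  • Gaps between powers of 2 grow exponentially

The CFL pumping lemma is "stronger" in that it can prove non-membership
in the larger class of context-free languages.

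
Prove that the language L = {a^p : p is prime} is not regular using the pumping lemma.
Assume for contradiction that L is regular, and let p ≥ 1 be the pumping length given by the pumping lemma.
Choose a prime q with q ≥ p (one exists because there are infinitely many primes) and let s = a^q. Then s ∈ L and |s| = q ≥ p.
By the pumping lemma, s = xyz for some x, y, z with |xy| ≤ p, |y| ≥ 1, and xy^i z ∈ L for every i ≥ 0.
Here y = a^k for some k with 1 ≤ k ≤ p, and xy^i z = a^(q + (i − 1)k) for every i ≥ 0.

Take i = q + 1: |xy^(q+1) z| = q + qk = q(k + 1).
Both factors satisfy q ≥ 2 and k + 1 ≥ 2, so q(k + 1) is composite, and xy^(q+1) z ∉ L.

This contradicts the pumping lemma, which requires xy^i z ∈ L for all i ≥ 0.
Hence L = {a^p : p is prime} is not regular. ∎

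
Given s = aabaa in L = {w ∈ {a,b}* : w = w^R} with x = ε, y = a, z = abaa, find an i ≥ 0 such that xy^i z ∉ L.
i = 2

xy²z = ε · aa · abaa = aaabaa; aaabaa reversed is aabaaa ≠ aaabaa, so it is not a palindrome and is not in L.
(Other choices also work, e.g. i = 0, 3; only i = 1 is guaranteed to stay in L since xy¹z = s.)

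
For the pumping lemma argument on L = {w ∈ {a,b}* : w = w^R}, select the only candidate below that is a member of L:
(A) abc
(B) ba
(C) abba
(C) abba

The pumping lemma is applied to a string s that lies in L, so first check membership of each option:
- (A) abc reversed is cba ≠ abc, so it is not a palindrome and is not in L ✗
- (B) ba reversed is ab ≠ ba, so it is not a palindrome and is not in L ✗
- (C) abba reversed is abba, the same string, so it is a palindrome and is in L ✓

Only (C) abba is in L, so it is the only candidate that could play the role of s.
(In a complete proof one picks s in terms of the pumping length p so that |s| ≥ p is guaranteed; a fixed string like abba illustrates the shape of such an s.)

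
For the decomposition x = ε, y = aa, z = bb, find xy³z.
aaaaaabb

Given x = '', y = 'aa', z = 'bb' and i = 3:

xy^3z = x + y·y·...·y (3 times) + z
       = '' + 'aa'^3 + 'bb'
       = '' + 'aaaaaa' + 'bb'
       = 'aaaaaabb'

The pumped string is 'aaaaaabb' with length 8.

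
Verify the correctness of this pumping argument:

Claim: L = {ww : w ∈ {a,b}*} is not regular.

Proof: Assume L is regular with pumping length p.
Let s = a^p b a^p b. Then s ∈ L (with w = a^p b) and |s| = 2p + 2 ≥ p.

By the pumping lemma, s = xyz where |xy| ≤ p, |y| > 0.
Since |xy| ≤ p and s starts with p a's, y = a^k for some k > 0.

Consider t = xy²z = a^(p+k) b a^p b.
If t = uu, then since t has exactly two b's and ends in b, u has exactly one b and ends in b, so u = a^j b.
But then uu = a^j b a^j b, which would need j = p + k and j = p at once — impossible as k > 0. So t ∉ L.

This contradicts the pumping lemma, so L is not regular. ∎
The proof is correct.

This proof is valid because:
1. s = a^p b a^p b is in L and is chosen in terms of p, so |s| ≥ p holds for every p
2. The decomposition analysis is correct: |xy| ≤ p forces y to lie inside the leading a's
3. The contradiction is valid: the argument shows a^(p+k) b a^p b cannot be split into two equal halves
4. The conclusion follows logically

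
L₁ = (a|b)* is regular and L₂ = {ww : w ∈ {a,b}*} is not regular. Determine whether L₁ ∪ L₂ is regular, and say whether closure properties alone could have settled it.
Yes — L₁ ∪ L₂ is regular.

{ww} ⊆ (a|b)*, so L₁ ∪ L₂ = (a|b)*, which is regular.

Note that the bare facts "L₁ regular, L₂ non-regular" do not settle the question by themselves: the closure of regular languages under ∪, ∩, complement and difference applies only when BOTH operands are regular. With a non-regular operand the result can come out regular or non-regular depending on the specific languages, so one has to work out L₁ ∪ L₂ for this particular pair, as above.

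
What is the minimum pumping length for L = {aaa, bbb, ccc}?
p = 4

For a finite language L, the pumping lemma holds vacuously if p > max|s| for s ∈ L.

The longest string in L = {aaa, bbb, ccc} has length 3.
If p = 4, then no string s ∈ L has |s| ≥ p, so the condition is vacuously true.

The minimum pumping length is p = 4.

Why no smaller p works: for any p ≤ 3, the longest string s ∈ L has |s| = 3 ≥ p, so it would
have to be pumpable; but pumping up (i = 2, 3, ...) produces ever longer strings, which cannot all lie in the
finite language L. So the pumping property fails for every p ≤ 3.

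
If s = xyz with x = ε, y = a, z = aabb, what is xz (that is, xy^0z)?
aabb

Given x = '', y = 'a', z = 'aabb' and i = 0:

xy^0z = x + y·y·...·y (0 times) + z
       = '' + 'a'^0 + 'aabb'
       = '' + '' + 'aabb'
       = 'aabb'

The pumped string is 'aabb' with length 4.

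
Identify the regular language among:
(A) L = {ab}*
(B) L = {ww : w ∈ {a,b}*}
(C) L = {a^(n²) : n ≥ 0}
(A) {ab}*

(A) L = {ab}* is regular.

This can be recognized by a finite automaton (DFA/NFA).
Regular expressions like {ab}* define regular languages.

The other choices are not regular:
- {a^(n²) : n ≥ 0}: After pumping, length is no longer a perfect square
- {ww : w ∈ {a,b}*}: After pumping, the two halves no longer match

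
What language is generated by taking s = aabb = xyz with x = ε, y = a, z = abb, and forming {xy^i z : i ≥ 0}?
{xy^i z : i ≥ 0} = {a^(i+1) b^2 : i ≥ 0} = {abb, aabb, aaabb, ...}

With x = ε, y = a, z = abb: Starting with aabb and pumping the first 'a' (z = abb keeps the second 'a'), we get strings with i+1 a's followed by 2 b's for i = 0, 1, 2, ...; note bb is not produced because z always contributes one a.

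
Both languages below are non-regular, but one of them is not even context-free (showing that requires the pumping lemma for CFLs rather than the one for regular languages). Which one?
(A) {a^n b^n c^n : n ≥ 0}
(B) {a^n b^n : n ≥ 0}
(A) {a^n b^n c^n : n ≥ 0}

(A) {a^n b^n c^n : n ≥ 0} requires the CFL pumping lemma.

- {a^n b^n : n ≥ 0} is context-free (but not regular)
  • Can be shown non-regular with the regular pumping lemma
  • After pumping, the number of a's and b's become unequal

- {a^n b^n c^n : n ≥ 0} is NOT context-free
  • Requires the CFL pumping lemma to prove
  • Cannot maintain three equal counts simultaneously

The CFL pumping lemma is "stronger" in that it can prove non-membership
in the larger class of context-free languages.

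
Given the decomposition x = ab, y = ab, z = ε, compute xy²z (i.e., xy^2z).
ababab

Given x = 'ab', y = 'ab', z = '' and i = 2:

xy^2z = x + y·y·...·y (2 times) + z
       = 'ab' + 'ab'^2 + ''
       = 'ab' + 'abab' + ''
       = 'ababab'

The pumped string is 'ababab' with length 6.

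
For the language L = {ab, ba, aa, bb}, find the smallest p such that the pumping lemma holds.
p = 3

For a finite language L, the pumping lemma holds vacuously if p > max|s| for s ∈ L.

The longest string in L = {ab, ba, aa, bb} has length 2.
If p = 3, then no string s ∈ L has |s| ≥ p, so the condition is vacuously true.

The minimum pumping length is p = 3.

Why no smaller p works: for any p ≤ 2, the longest string s ∈ L has |s| = 2 ≥ p, so it would
have to be pumpable; but pumping up (i = 2, 3, ...) produces ever longer strings, which cannot all lie in the
finite language L. So the pumping property fails for every p ≤ 2.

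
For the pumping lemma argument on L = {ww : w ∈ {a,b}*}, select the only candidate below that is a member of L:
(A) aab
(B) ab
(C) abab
(C) abab

The pumping lemma is applied to a string s that lies in L, so first check membership of each option:
- (A) aab has odd length 3, so it cannot be written as ww and is not in L ✗
- (B) ab has length 2; its halves are a and b, which differ, so it is not in L ✗
- (C) abab splits into halves ab · ab, which are equal, so it is in L (w = ab) ✓

Only (C) abab is in L, so it is the only candidate that could play the role of s.
(In a complete proof one picks s in terms of the pumping length p so that |s| ≥ p is guaranteed; a fixed string like abab illustrates the shape of such an s.)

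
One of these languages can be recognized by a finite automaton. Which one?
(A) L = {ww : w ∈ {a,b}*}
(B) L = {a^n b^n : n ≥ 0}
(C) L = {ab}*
(C) {ab}*

(C) L = {ab}* is regular.

This can be recognized by a finite automaton (DFA/NFA).
Regular expressions like {ab}* define regular languages.

The other choices are not regular:
- {ww : w ∈ {a,b}*}: After pumping, the two halves no longer match
- {a^n b^n : n ≥ 0}: After pumping, the number of a's and b's become unequal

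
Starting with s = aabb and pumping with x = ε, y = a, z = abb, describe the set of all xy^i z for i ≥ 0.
{xy^i z : i ≥ 0} = {a^(i+1) b^2 : i ≥ 0} = {abb, aabb, aaabb, ...}

With x = ε, y = a, z = abb: Starting with aabb and pumping the first 'a' (z = abb keeps the second 'a'), we get strings with i+1 a's followed by 2 b's for i = 0, 1, 2, ...; note bb is not produced because z always contributes one a.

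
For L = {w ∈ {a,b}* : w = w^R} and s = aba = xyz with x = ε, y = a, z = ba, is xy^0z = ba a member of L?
No

xy⁰z = ε · ε · ba = ba.
ba reversed is ab ≠ ba, so it is not a palindrome and is not in L.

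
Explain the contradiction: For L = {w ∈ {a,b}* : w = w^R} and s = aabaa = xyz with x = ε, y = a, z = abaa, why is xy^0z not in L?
xy⁰z = abaa ∉ L

Pumping with i = 0 replaces y = a by y⁰ = ε:
- Original: s = xyz = aabaa; aabaa reversed is aabaa, the same string, so it is a palindrome and is in L
- Pumped: xy⁰z = ε · ε · abaa = abaa
- abaa reversed is aaba ≠ abaa, so it is not a palindrome and is not in L

The pumping lemma would require xy⁰z ∈ L, so this decomposition yields a contradiction.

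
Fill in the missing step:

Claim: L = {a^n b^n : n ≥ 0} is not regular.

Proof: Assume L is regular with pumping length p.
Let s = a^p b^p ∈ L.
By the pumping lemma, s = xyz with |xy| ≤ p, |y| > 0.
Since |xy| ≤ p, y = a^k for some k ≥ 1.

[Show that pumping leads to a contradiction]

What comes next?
Consider xy²z = a^(p+k) b^p.

Since k ≥ 1, we have p + k > p.
So xy²z has more a's than b's: (p+k) a's vs p b's.
This means xy²z ∉ L because a^n b^n requires equal counts.

This contradicts the pumping lemma which states xy²z ∈ L.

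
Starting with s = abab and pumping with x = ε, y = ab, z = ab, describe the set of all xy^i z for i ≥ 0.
{xy^i z : i ≥ 0} = {(ab)^(i+1) : i ≥ 0} = {ab, abab, ababab, ...}

With x = ε, y = ab, z = ab: Pumping 'ab' gives strings of alternating a's and b's.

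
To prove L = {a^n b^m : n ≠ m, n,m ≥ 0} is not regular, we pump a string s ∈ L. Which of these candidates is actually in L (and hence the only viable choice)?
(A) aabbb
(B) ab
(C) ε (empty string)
(A) aabbb

The pumping lemma is applied to a string s that lies in L, so first check membership of each option:
- (A) aabbb = a^2 b^3 with 2 ≠ 3, so it is in L ✓
- (B) ab = a^1 b^1 has n = m = 1, so it is not in L ✗
- (C) ε = a^0 b^0 has n = m = 0, so it is not in L ✗

Only (A) aabbb is in L, so it is the only candidate that could play the role of s.
(In a complete proof one picks s in terms of the pumping length p so that |s| ≥ p is guaranteed; a fixed string like aabbb illustrates the shape of such an s.)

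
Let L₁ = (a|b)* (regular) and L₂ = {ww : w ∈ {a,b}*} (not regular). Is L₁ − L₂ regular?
No — L₁ − L₂ is not regular.

L₁ − L₂ is the complement of {ww} within {a,b}*. If it were regular, its complement {ww} would be regular as well (regular languages are closed under complement) — contradiction. So L₁ − L₂ is not regular.

Note that the bare facts "L₁ regular, L₂ non-regular" do not settle the question by themselves: the closure of regular languages under ∪, ∩, complement and difference applies only when BOTH operands are regular. With a non-regular operand the result can come out regular or non-regular depending on the specific languages, so one has to work out L₁ − L₂ for this particular pair, as above.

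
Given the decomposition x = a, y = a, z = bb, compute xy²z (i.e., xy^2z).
aaabb

Given x = 'a', y = 'a', z = 'bb' and i = 2:

xy^2z = x + y·y·...·y (2 times) + z
       = 'a' + 'a'^2 + 'bb'
       = 'a' + 'aa' + 'bb'
       = 'aaabb'

The pumped string is 'aaabb' with length 5.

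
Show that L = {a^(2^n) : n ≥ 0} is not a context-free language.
Assume for contradiction that L is context-free, and let p ≥ 1 be the pumping length given by the pumping lemma for CFLs.
Choose s = a^(2^p). Then s ∈ L and |s| = 2^p ≥ p.
By the CFL pumping lemma, s = uvxyz for some u, v, x, y, z with |vxy| ≤ p, |vy| ≥ 1, and uv^i xy^i z ∈ L for every i ≥ 0.
All symbols are a's, so only lengths matter: let k = |vy|, with 1 ≤ k ≤ |vxy| ≤ p < 2^p.

Take i = 2: |uv²xy²z| = 2^p + k, and 2^p < 2^p + k < 2^p + 2^p = 2^(p+1).
So the length lies strictly between consecutive powers of two and is not a power of 2; uv²xy²z ∉ L.

This contradicts the CFL pumping lemma, which requires uv^i xy^i z ∈ L for all i ≥ 0.
Hence L = {a^(2^n) : n ≥ 0} is not context-free. ∎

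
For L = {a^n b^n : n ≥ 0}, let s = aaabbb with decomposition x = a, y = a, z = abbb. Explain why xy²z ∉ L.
xy²z = aaaabbb ∉ L

Pumping with i = 2 replaces y = a by y² = aa:
- Original: s = xyz = aaabbb; aaabbb = a^3 b^3 has equal counts (3 = 3), so it is in L
- Pumped: xy²z = a · aa · abbb = aaaabbb
- aaaabbb has 4 a's and 3 b's; 4 ≠ 3, so it is not in L

The pumping lemma would require xy²z ∈ L, so this decomposition yields a contradiction.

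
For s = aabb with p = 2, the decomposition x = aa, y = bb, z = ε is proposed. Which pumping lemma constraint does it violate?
Violated: |xy| ≤ p

The decomposition x = aa, y = bb, z = ε for s = aabb with p = 2
violates the constraint: |xy| ≤ p

|xy| = |aabb| = 4 > 2 = p. The decomposition puts too many characters in xy.

Pumping lemma constraints:
1. xyz = s (decomposition is valid)
2. |xy| ≤ p
3. |y| > 0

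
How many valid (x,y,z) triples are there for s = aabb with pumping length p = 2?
3

For s = 'aabb' with pumping length p = 2:

Constraints: |xy| ≤ 2, |y| > 0

Valid decompositions (|xy| ≤ p, |y| ≥ 1):
  • x='', y='a', z='abb'
  • x='a', y='a', z='bb'
  • x='', y='aa', z='bb'

Total count: 3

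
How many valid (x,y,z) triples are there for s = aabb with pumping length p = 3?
6

For s = 'aabb' with pumping length p = 3:

Constraints: |xy| ≤ 3, |y| > 0

Valid decompositions (|xy| ≤ p, |y| ≥ 1):
  • x='', y='a', z='abb'
  • x='a', y='a', z='bb'
  • x='', y='aa', z='bb'
  • x='aa', y='b', z='b'
  • x='a', y='ab', z='b'
  • x='', y='aab', z='b'

Total count: 6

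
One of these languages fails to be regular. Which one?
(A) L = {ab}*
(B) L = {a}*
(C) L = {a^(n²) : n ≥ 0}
(C) {a^(n²) : n ≥ 0}

(C) L = {a^(n²) : n ≥ 0} is NOT regular.

The pumping lemma can be used to prove this:
After pumping, length is no longer a perfect square

The other languages are regular because they can be recognized by finite automata.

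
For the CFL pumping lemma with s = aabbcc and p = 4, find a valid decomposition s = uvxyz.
u='a', v='a', x='bb', y='c', z='c'

For s = aabbcc with pumping length p = 4:

One valid decomposition:
- u = 'a'
- v = 'a'
- x = 'bb'
- y = 'c'
- z = 'c'

Verification:
- uvxyz = 'a' + 'a' + 'bb' + 'c' + 'c' = aabbcc ✓
- |vxy| = |'abbc'| = 4 ≤ 4 ✓
- |vy| = |'ac'| = 2 > 0 ✓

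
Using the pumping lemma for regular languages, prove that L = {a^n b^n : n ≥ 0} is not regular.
Assume for contradiction that L is regular, and let p ≥ 1 be the pumping length given by the pumping lemma.
Choose s = a^p b^p. Then s ∈ L and |s| = 2p ≥ p.
By the pumping lemma, s = xyz for some x, y, z with |xy| ≤ p, |y| ≥ 1, and xy^i z ∈ L for every i ≥ 0.
Since |xy| ≤ p and the first p symbols of s are all a's, we must have y = a^k for some k with 1 ≤ k ≤ p.

Take i = 2: xy²z = a^(p + k) b^p.
This string has p + k a's but p b's, and p + k > p because k ≥ 1. So xy²z ∉ L.

This contradicts the pumping lemma, which requires xy^i z ∈ L for all i ≥ 0.
Hence L = {a^n b^n : n ≥ 0} is not regular. ∎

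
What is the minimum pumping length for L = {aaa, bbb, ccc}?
p = 4

For a finite language L, the pumping lemma holds vacuously if p > max|s| for s ∈ L.

The longest string in L = {aaa, bbb, ccc} has length 3.
If p = 4, then no string s ∈ L has |s| ≥ p, so the condition is vacuously true.

The minimum pumping length is p = 4.

Why no smaller p works: for any p ≤ 3, the longest string s ∈ L has |s| = 3 ≥ p, so it would
have to be pumpable; but pumping up (i = 2, 3, ...) produces ever longer strings, which cannot all lie in the
finite language L. So the pumping property fails for every p ≤ 3.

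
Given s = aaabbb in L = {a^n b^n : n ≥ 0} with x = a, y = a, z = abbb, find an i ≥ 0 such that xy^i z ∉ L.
i = 2

xy²z = a · aa · abbb = aaaabbb; aaaabbb has 4 a's and 3 b's; 4 ≠ 3, so it is not in L.
(Other choices also work, e.g. i = 0, 3; only i = 1 is guaranteed to stay in L since xy¹z = s.)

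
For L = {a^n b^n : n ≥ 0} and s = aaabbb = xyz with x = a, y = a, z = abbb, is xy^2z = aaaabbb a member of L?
No

xy²z = a · aa · abbb = aaaabbb.
aaaabbb has 4 a's and 3 b's; 4 ≠ 3, so it is not in L.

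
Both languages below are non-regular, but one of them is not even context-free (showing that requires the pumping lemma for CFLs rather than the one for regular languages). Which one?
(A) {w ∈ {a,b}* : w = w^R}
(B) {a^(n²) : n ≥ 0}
(B) {a^(n²) : n ≥ 0}

(B) {a^(n²) : n ≥ 0} requires the CFL pumping lemma.

- {w ∈ {a,b}* : w = w^R} is context-free (but not regular)
  • Can be shown non-regular with the regular pumping lemma
  • After pumping, the string is no longer symmetric

- {a^(n²) : n ≥ 0} is NOT context-free
  • Requires the CFL pumping lemma to prove
  • Gaps between squares grow unboundedly

The CFL pumping lemma is "stronger" in that it can prove non-membership
in the larger class of context-free languages.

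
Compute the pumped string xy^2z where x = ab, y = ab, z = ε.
ababab

Given x = 'ab', y = 'ab', z = '' and i = 2:

xy^2z = x + y·y·...·y (2 times) + z
       = 'ab' + 'ab'^2 + ''
       = 'ab' + 'abab' + ''
       = 'ababab'

The pumped string is 'ababab' with length 6.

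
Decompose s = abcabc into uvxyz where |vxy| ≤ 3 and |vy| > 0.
u='ab', v='c', x='a', y='b', z='c'

For s = abcabc with pumping length p = 3:

One valid decomposition:
- u = 'ab'
- v = 'c'
- x = 'a'
- y = 'b'
- z = 'c'

Verification:
- uvxyz = 'ab' + 'c' + 'a' + 'b' + 'c' = abcabc ✓
- |vxy| = |'cab'| = 3 ≤ 3 ✓
- |vy| = |'cb'| = 2 > 0 ✓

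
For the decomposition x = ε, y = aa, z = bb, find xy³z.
aaaaaabb

Given x = '', y = 'aa', z = 'bb' and i = 3:

xy^3z = x + y·y·...·y (3 times) + z
       = '' + 'aa'^3 + 'bb'
       = '' + 'aaaaaa' + 'bb'
       = 'aaaaaabb'

The pumped string is 'aaaaaabb' with length 8.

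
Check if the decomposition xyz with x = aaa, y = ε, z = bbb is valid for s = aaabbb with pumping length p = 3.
Violated: |y| > 0

The decomposition x = aaa, y = ε, z = bbb for s = aaabbb with p = 3
violates the constraint: |y| > 0

|y| = 0, but the pumping lemma requires |y| > 0 (y must be non-empty).

Pumping lemma constraints:
1. xyz = s (decomposition is valid)
2. |xy| ≤ p
3. |y| > 0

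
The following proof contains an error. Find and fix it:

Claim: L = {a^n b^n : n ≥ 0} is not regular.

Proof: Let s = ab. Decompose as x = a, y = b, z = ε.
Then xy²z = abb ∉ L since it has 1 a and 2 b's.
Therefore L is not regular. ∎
Error: The string s = ab might be shorter than the pumping length p.

Correction: Choose s = a^p b^p to ensure |s| ≥ p. Also, the decomposition is wrong: with |xy| ≤ p, y cannot include b's when s starts with p a's.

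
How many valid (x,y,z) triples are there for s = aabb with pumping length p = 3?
6

For s = 'aabb' with pumping length p = 3:

Constraints: |xy| ≤ 3, |y| > 0

Valid decompositions (|xy| ≤ p, |y| ≥ 1):
  • x='', y='a', z='abb'
  • x='a', y='a', z='bb'
  • x='', y='aa', z='bb'
  • x='aa', y='b', z='b'
  • x='a', y='ab', z='b'
  • x='', y='aab', z='b'

Total count: 6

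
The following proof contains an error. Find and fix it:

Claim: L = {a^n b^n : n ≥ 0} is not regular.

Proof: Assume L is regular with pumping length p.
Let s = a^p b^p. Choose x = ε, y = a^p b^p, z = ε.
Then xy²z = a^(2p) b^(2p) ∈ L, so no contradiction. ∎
Error: The decomposition violates |xy| ≤ p. With y = a^p b^p, |xy| = |y| = 2p > p. (The proof also miscomputes xy²z, which would be a^p b^p a^p b^p rather than a^(2p) b^(2p), and it wrongly treats one harmless decomposition as settling the matter — the prover does not get to choose the decomposition.)

Correction: The pumping lemma requires |xy| ≤ p, and the argument must handle every decomposition satisfying |xy| ≤ p, |y| ≥ 1. Since s starts with p a's, any such y consists only of a's, say y = a^k with k ≥ 1. Then xy²z = a^(p+k) b^p has unequal numbers of a's and b's, so xy²z ∉ L — the required contradiction.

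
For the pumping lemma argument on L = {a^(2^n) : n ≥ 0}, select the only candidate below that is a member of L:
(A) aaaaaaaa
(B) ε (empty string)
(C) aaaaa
(A) aaaaaaaa

The pumping lemma is applied to a string s that lies in L, so first check membership of each option:
- (A) aaaaaaaa has length 8 = 2^3, so it is in L ✓
- (B) ε has length 0, which is not a power of 2, so it is not in L ✗
- (C) aaaaa has length 5, strictly between 2^2 = 4 and 2^3 = 8, so it is not in L ✗

Only (A) aaaaaaaa is in L, so it is the only candidate that could play the role of s.
(In a complete proof one picks s in terms of the pumping length p so that |s| ≥ p is guaranteed; a fixed string like aaaaaaaa illustrates the shape of such an s.)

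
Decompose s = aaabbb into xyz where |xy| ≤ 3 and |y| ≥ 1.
x = '', y = 'aa', z = 'abbb'

For s = aaabbb and p = 3, one valid decomposition is:
- x = '' (length 0)
- y = 'aa' (length 2)
- z = 'abbb' (length 4)

Verification:
- xyz = '' + 'aa' + 'abbb' = aaabbb ✓
- |xy| = 2 ≤ 3 ✓
- |y| = 2 > 0 ✓

All pumping lemma constraints are satisfied.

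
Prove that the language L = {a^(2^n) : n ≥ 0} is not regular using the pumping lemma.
Assume for contradiction that L is regular, and let p ≥ 1 be the pumping length given by the pumping lemma.
Choose s = a^(2^p). Then s ∈ L and |s| = 2^p ≥ p.
By the pumping lemma, s = xyz for some x, y, z with |xy| ≤ p, |y| ≥ 1, and xy^i z ∈ L for every i ≥ 0.
Here y = a^k for some k with 1 ≤ k ≤ |xy| ≤ p, and p < 2^p.

Take i = 2: |xy²z| = 2^p + k.
Now 2^p < 2^p + k ≤ 2^p + p < 2^p + 2^p = 2^(p+1).
So |xy²z| lies strictly between the consecutive powers of two 2^p and 2^(p+1), hence is not a power of 2, and xy²z ∉ L.

This contradicts the pumping lemma, which requires xy^i z ∈ L for all i ≥ 0.
Hence L = {a^(2^n) : n ≥ 0} is not regular. ∎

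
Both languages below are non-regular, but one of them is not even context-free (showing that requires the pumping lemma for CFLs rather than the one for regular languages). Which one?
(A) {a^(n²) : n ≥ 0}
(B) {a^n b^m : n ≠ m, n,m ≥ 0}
(A) {a^(n²) : n ≥ 0}

(A) {a^(n²) : n ≥ 0} requires the CFL pumping lemma.

- {a^n b^m : n ≠ m, n,m ≥ 0} is context-free (but not regular)
  • Can be shown non-regular with the regular pumping lemma
  • After pumping a's, we can make n = m

- {a^(n²) : n ≥ 0} is NOT context-free
  • Requires the CFL pumping lemma to prove
  • Gaps between squares grow unboundedly

The CFL pumping lemma is "stronger" in that it can prove non-membership
in the larger class of context-free languages.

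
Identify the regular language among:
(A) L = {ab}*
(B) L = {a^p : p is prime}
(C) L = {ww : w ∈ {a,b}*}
(A) {ab}*

(A) L = {ab}* is regular.

This can be recognized by a finite automaton (DFA/NFA).
Regular expressions like {ab}* define regular languages.

The other choices are not regular:
- {ww : w ∈ {a,b}*}: After pumping, the two halves no longer match
- {a^p : p is prime}: After pumping, the length becomes composite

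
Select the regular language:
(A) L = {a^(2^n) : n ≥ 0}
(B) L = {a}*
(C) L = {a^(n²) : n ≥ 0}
(B) {a}*

(B) L = {a}* is regular.

This can be recognized by a finite automaton (DFA/NFA).
Regular expressions like {a}* define regular languages.

The other choices are not regular:
- {a^(2^n) : n ≥ 0}: After pumping, length is no longer a power of 2
- {a^(n²) : n ≥ 0}: After pumping, length is no longer a perfect square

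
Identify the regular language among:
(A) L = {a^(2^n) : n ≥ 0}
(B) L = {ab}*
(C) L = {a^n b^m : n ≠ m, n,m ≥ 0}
(B) {ab}*

(B) L = {ab}* is regular.

This can be recognized by a finite automaton (DFA/NFA).
Regular expressions like {ab}* define regular languages.

The other choices are not regular:
- {a^n b^m : n ≠ m, n,m ≥ 0}: After pumping a's, we can make n = m
- {a^(2^n) : n ≥ 0}: After pumping, length is no longer a power of 2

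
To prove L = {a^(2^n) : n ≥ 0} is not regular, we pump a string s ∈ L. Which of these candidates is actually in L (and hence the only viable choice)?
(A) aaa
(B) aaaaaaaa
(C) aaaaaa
(B) aaaaaaaa

The pumping lemma is applied to a string s that lies in L, so first check membership of each option:
- (A) aaa has length 3, strictly between 2^1 = 2 and 2^2 = 4, so it is not in L ✗
- (B) aaaaaaaa has length 8 = 2^3, so it is in L ✓
- (C) aaaaaa has length 6, strictly between 2^2 = 4 and 2^3 = 8, so it is not in L ✗

Only (B) aaaaaaaa is in L, so it is the only candidate that could play the role of s.
(In a complete proof one picks s in terms of the pumping length p so that |s| ≥ p is guaranteed; a fixed string like aaaaaaaa illustrates the shape of such an s.)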